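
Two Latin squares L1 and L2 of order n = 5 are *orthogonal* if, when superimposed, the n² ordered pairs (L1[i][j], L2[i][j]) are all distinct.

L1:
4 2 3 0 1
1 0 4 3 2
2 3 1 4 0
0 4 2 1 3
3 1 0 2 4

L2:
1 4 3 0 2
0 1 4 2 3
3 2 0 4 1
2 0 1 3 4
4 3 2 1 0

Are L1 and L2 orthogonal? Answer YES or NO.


Form the n² = 25 superimposed pairs (L1[i][j], L2[i][j]), row by row (rows and columns indexed from 0):
row 0: (4,1) (2,4) (3,3) (0,0) (1,2)
row 1: (1,0) (0,1) (4,4) (3,2) (2,3)
row 2: (2,3) (3,2) (1,0) (4,4) (0,1)
row 3: (0,2) (4,0) (2,1) (1,3) (3,4)
row 4: (3,4) (1,3) (0,2) (2,1) (4,0)
Orthogonality requires all 25 pairs distinct.
But the pair (2,3) repeats: cell (1,4) has L1 = 2, L2 = 3, and cell (2,0) has L1 = 2, L2 = 3.
A repeated pair means some other pair never occurs (only 15 distinct pairs out of 25), so the squares are not orthogonal.
Conclusion: NO.

NO


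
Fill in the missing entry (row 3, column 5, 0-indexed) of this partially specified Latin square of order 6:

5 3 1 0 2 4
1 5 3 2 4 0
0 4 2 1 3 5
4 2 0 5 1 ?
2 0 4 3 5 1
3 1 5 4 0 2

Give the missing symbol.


Row 3 contains symbols [0, 1, 2, 4, 5] — missing [3].
Column 5 contains symbols [0, 1, 2, 4, 5] — missing [3].
The missing symbol must appear in both missing sets; intersection = [3].
Therefore the hidden value is 3.

Missing value = 3.


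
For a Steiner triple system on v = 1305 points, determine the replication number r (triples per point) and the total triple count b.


An STS(v) is a 2-(v, 3, 1) BIBD: block size k = 3, λ = 1.
Replication: r(k − 1) = λ(v − 1) ⇒ r·2 = 1305 − 1 = 1304 ⇒ r = 652.
Block count: bk = vr ⇒ b·3 = 1305·652 = 850860 ⇒ b = 283620.
(Check via b = v(v − 1)/6 = 1305·1304/6 = 1701720/6 = 283620.)

r = 652, b = 283620.


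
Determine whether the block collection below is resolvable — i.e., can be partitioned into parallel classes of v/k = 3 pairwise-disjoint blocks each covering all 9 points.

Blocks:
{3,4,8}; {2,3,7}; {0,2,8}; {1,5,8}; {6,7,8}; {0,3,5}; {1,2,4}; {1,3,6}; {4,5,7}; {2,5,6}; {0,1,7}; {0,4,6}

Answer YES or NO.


v = 9, block size k = 3, number of blocks = 12.
For resolvability, blocks must partition into parallel classes of size v/k = 3.
Total blocks must therefore be a multiple of 3: 12 = 3·4 + 0 ⇒ divisible ✓.
Greedy packing gives 4 candidate class(es). Each should be a full parallel class (size 3, covers all 9 points).
  Class 1 (3 blocks): {3,4,8}; {2,5,6}; {0,1,7}. Points covered: [0, 1, 2, 3, 4, 5, 6, 7, 8].
  Class 2 (3 blocks): {2,3,7}; {1,5,8}; {0,4,6}. Points covered: [0, 1, 2, 3, 4, 5, 6, 7, 8].
  Class 3 (3 blocks): {0,2,8}; {1,3,6}; {4,5,7}. Points covered: [0, 1, 2, 3, 4, 5, 6, 7, 8].
  Class 4 (3 blocks): {6,7,8}; {0,3,5}; {1,2,4}. Points covered: [0, 1, 2, 3, 4, 5, 6, 7, 8].
All classes full (size 3)? YES. All classes cover every point? YES.
Resolvable? YES.

YES


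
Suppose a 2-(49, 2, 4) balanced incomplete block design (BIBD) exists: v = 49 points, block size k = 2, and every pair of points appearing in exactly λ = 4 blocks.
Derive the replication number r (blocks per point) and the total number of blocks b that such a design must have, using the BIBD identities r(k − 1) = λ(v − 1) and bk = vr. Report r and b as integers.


Any 2-(v, k, λ) BIBD satisfies two necessary conditions:
  (i)  Each point sits in r blocks, and counting incidences through any fixed point gives r(k − 1) = λ(v − 1), so r = λ(v − 1)/(k − 1).
  (ii) Total incidences bk = vr, so b = vr/k.
Step 1: r = λ(v − 1)/(k − 1) = 4·(49 − 1)/(2 − 1) = 4·48/1 = 192/1 = 192.
Step 2: b = vr/k = 49·192/2 = 9408/2 = 4704.
Check integrality: r = 192 ∈ Z ✓, b = 4704 ∈ Z ✓.
(These identities are necessary conditions: they determine r and b for any design with these parameters, but do not by themselves prove that one exists.)

r = 192, b = 4704.


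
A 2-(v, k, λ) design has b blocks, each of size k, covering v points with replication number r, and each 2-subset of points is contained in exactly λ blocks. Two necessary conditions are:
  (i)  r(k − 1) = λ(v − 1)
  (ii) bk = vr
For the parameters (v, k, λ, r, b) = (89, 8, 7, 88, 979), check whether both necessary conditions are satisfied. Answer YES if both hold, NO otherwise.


Condition (i): r(k − 1) = 88·7 = 616; λ(v − 1) = 7·88 = 616. Match? YES.
Condition (ii): bk = 979·8 = 7832; vr = 89·88 = 7832. Match? YES.
Both conditions hold? YES.

YES


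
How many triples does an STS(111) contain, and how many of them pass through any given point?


An STS(v) is a 2-(v, 3, 1) BIBD: block size k = 3, λ = 1.
Replication: r(k − 1) = λ(v − 1) ⇒ r·2 = 111 − 1 = 110 ⇒ r = 55.
Block count: bk = vr ⇒ b·3 = 111·55 = 6105 ⇒ b = 2035.
(Check via b = v(v − 1)/6 = 111·110/6 = 12210/6 = 2035.)

r = 55, b = 2035.


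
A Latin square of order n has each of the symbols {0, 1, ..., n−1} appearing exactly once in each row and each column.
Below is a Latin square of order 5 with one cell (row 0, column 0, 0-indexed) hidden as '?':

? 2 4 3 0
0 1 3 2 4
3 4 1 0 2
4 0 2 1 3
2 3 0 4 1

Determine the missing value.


Row 0 contains symbols [0, 2, 3, 4] — missing [1].
Column 0 contains symbols [0, 2, 3, 4] — missing [1].
The missing symbol must appear in both missing sets; intersection = [1].
Therefore the hidden value is 1.

Missing value = 1.


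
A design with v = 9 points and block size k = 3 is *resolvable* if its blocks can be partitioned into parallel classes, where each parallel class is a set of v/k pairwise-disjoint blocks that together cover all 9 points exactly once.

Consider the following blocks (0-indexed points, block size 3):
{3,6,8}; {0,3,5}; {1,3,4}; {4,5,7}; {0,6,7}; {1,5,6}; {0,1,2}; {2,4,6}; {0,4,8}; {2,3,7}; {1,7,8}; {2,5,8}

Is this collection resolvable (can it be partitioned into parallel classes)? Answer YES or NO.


v = 9, block size k = 3, number of blocks = 12.
For resolvability, blocks must partition into parallel classes of size v/k = 3.
Total blocks must therefore be a multiple of 3: 12 = 3·4 + 0 ⇒ divisible ✓.
Greedy packing gives 4 candidate class(es). Each should be a full parallel class (size 3, covers all 9 points).
  Class 1 (3 blocks): {3,6,8}; {4,5,7}; {0,1,2}. Points covered: [0, 1, 2, 3, 4, 5, 6, 7, 8].
  Class 2 (3 blocks): {0,3,5}; {2,4,6}; {1,7,8}. Points covered: [0, 1, 2, 3, 4, 5, 6, 7, 8].
  Class 3 (3 blocks): {1,3,4}; {0,6,7}; {2,5,8}. Points covered: [0, 1, 2, 3, 4, 5, 6, 7, 8].
  Class 4 (3 blocks): {1,5,6}; {0,4,8}; {2,3,7}. Points covered: [0, 1, 2, 3, 4, 5, 6, 7, 8].
All classes full (size 3)? YES. All classes cover every point? YES.
Resolvable? YES.

YES


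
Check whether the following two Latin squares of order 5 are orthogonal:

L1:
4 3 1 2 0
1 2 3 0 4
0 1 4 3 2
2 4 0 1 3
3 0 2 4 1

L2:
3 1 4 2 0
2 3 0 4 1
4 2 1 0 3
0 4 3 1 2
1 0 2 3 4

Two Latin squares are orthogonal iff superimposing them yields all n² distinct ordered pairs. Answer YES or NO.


Form the n² = 25 superimposed pairs (L1[i][j], L2[i][j]), row by row (rows and columns indexed from 0):
row 0: (4,3) (3,1) (1,4) (2,2) (0,0)
row 1: (1,2) (2,3) (3,0) (0,4) (4,1)
row 2: (0,4) (1,2) (4,1) (3,0) (2,3)
row 3: (2,0) (4,4) (0,3) (1,1) (3,2)
row 4: (3,1) (0,0) (2,2) (4,3) (1,4)
Orthogonality requires all 25 pairs distinct.
But the pair (0,4) repeats: cell (1,3) has L1 = 0, L2 = 4, and cell (2,0) has L1 = 0, L2 = 4.
A repeated pair means some other pair never occurs (only 15 distinct pairs out of 25), so the squares are not orthogonal.
Conclusion: NO.

NO


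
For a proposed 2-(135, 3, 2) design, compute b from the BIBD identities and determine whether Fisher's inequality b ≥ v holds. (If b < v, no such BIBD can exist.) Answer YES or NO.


b = λv(v − 1)/(k(k − 1)) = 2·135·134/(3·2) = 36180/6 = 6030.
Compare with v = 135: b ≥ v, so Fisher's inequality holds.

YES


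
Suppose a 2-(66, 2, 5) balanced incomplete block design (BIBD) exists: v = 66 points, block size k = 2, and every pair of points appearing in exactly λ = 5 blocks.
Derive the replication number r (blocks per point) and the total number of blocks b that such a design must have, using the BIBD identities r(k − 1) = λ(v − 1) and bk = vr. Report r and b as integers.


Any 2-(v, k, λ) BIBD satisfies two necessary conditions:
  (i)  Each point sits in r blocks, and counting incidences through any fixed point gives r(k − 1) = λ(v − 1), so r = λ(v − 1)/(k − 1).
  (ii) Total incidences bk = vr, so b = vr/k.
Step 1: r = λ(v − 1)/(k − 1) = 5·(66 − 1)/(2 − 1) = 5·65/1 = 325/1 = 325.
Step 2: b = vr/k = 66·325/2 = 21450/2 = 10725.
Check integrality: r = 325 ∈ Z ✓, b = 10725 ∈ Z ✓.
(These identities are necessary conditions: they determine r and b for any design with these parameters, but do not by themselves prove that one exists.)

r = 325, b = 10725.


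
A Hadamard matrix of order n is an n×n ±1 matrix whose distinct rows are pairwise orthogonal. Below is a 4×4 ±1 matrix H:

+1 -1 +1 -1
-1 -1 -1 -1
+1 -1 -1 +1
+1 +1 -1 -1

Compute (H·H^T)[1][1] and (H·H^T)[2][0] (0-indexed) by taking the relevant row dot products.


Row 0 of H: [1, -1, 1, -1].
Row 1 of H: [-1, -1, -1, -1].
Row 2 of H: [1, -1, -1, 1].
(H·H^T)[1][1] = Σ_j H[1][j]·H[1][j] = (-1)² + (-1)² + (-1)² + (-1)² = 1 + 1 + 1 + 1 = 4.
(H·H^T)[2][0] = Σ_j H[2][j]·H[0][j] = (1)·(1) + (-1)·(-1) + (-1)·(1) + (1)·(-1) = 1 + 1 + -1 + -1 = 0.
So rows 2 and 0 are orthogonal; the diagonal entry equals n = 4.

(1,1) entry = 4; (2,0) entry = 0.


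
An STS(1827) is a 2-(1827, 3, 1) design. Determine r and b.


An STS(v) is a 2-(v, 3, 1) BIBD: block size k = 3, λ = 1.
Replication: r(k − 1) = λ(v − 1) ⇒ r·2 = 1827 − 1 = 1826 ⇒ r = 913.
Block count: b = v(v − 1)/6 = 1827·1826/6 = 3336102/6 = 556017.

r = 913, b = 556017.


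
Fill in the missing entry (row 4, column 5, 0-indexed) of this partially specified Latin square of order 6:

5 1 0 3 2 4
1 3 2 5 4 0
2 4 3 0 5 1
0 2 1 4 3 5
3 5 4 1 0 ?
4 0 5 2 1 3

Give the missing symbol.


Row 4 contains symbols [0, 1, 3, 4, 5] — missing [2].
Column 5 contains symbols [0, 1, 3, 4, 5] — missing [2].
The missing symbol must appear in both missing sets; intersection = [2].
Therefore the hidden value is 2.

Missing value = 2.


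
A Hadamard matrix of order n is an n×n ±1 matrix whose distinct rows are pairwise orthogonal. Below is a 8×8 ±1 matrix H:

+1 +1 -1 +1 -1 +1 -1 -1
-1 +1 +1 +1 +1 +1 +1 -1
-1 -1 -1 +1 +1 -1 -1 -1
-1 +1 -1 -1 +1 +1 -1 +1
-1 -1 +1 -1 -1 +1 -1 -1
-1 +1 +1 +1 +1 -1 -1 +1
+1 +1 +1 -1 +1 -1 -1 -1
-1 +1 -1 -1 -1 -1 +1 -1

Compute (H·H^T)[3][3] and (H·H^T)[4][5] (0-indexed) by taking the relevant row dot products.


Row 3 of H: [-1, 1, -1, -1, 1, 1, -1, 1].
Row 4 of H: [-1, -1, 1, -1, -1, 1, -1, -1].
Row 5 of H: [-1, 1, 1, 1, 1, -1, -1, 1].
(H·H^T)[3][3] = Σ_j H[3][j]·H[3][j] = (-1)² + (1)² + (-1)² + (-1)² + (1)² + (1)² + (-1)² + (1)² = 1 + 1 + 1 + 1 + 1 + 1 + 1 + 1 = 8.
(H·H^T)[4][5] = Σ_j H[4][j]·H[5][j] = (-1)·(-1) + (-1)·(1) + (1)·(1) + (-1)·(1) + (-1)·(1) + (1)·(-1) + (-1)·(-1) + (-1)·(1) = 1 + -1 + 1 + -1 + -1 + -1 + 1 + -1 = -2.
Rows 4 and 5 are not orthogonal (dot product = -2 ≠ 0), so H is not a Hadamard matrix.

(3,3) entry = 8; (4,5) entry = -2.


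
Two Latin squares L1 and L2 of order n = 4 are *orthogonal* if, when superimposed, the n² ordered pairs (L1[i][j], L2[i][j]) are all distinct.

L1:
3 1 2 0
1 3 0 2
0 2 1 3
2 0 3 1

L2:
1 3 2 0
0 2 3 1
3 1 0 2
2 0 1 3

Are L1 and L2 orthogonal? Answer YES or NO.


Form the n² = 16 superimposed pairs (L1[i][j], L2[i][j]), row by row (rows and columns indexed from 0):
row 0: (3,1) (1,3) (2,2) (0,0)
row 1: (1,0) (3,2) (0,3) (2,1)
row 2: (0,3) (2,1) (1,0) (3,2)
row 3: (2,2) (0,0) (3,1) (1,3)
Orthogonality requires all 16 pairs distinct.
But the pair (0,3) repeats: cell (1,2) has L1 = 0, L2 = 3, and cell (2,0) has L1 = 0, L2 = 3.
A repeated pair means some other pair never occurs (only 8 distinct pairs out of 16), so the squares are not orthogonal.
Conclusion: NO.

NO


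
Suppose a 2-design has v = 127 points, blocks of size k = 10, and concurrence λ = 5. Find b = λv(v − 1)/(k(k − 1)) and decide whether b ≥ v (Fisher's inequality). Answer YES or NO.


b = λv(v − 1)/(k(k − 1)) = 5·127·126/(10·9) = 80010/90 = 889.
Compare with v = 127: b ≥ v, so Fisher's inequality holds.

YES


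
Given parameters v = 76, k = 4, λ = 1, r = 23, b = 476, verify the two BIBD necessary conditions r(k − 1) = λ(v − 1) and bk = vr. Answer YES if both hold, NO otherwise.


Condition (i): r(k − 1) = 23·3 = 69; λ(v − 1) = 1·75 = 75. Match? NO.
Condition (ii): bk = 476·4 = 1904; vr = 76·23 = 1748. Match? NO.
Both conditions hold? NO.

NO


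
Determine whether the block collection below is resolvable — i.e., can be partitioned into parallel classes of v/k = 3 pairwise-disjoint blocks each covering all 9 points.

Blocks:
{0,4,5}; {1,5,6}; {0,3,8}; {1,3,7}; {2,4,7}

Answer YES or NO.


v = 9, block size k = 3, number of blocks = 5.
For resolvability, blocks must partition into parallel classes of size v/k = 3.
Total blocks must therefore be a multiple of 3: 5 = 3·1 + 2 ⇒ not divisible ✗.
Resolvable? NO.

NO


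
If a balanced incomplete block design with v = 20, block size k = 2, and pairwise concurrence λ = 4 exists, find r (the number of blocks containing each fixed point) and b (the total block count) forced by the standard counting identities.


Any 2-(v, k, λ) BIBD satisfies two necessary conditions:
  (i)  Each point sits in r blocks, and counting incidences through any fixed point gives r(k − 1) = λ(v − 1), so r = λ(v − 1)/(k − 1).
  (ii) Total incidences bk = vr, so b = vr/k.
Step 1: r = λ(v − 1)/(k − 1) = 4·(20 − 1)/(2 − 1) = 4·19/1 = 76/1 = 76.
Step 2: b = vr/k = 20·76/2 = 1520/2 = 760.
Check integrality: r = 76 ∈ Z ✓, b = 760 ∈ Z ✓.
(These identities are necessary conditions: they determine r and b for any design with these parameters, but do not by themselves prove that one exists.)

r = 76, b = 760.


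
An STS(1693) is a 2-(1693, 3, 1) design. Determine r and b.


An STS(v) is a 2-(v, 3, 1) BIBD: block size k = 3, λ = 1.
Replication: r(k − 1) = λ(v − 1) ⇒ r·2 = 1693 − 1 = 1692 ⇒ r = 846.
Block count: b = v(v − 1)/6 = 1693·1692/6 = 2864556/6 = 477426.
(Check via bk = vr: 477426·3 = 1432278 = 1693·846 = 1432278 ✓.)

r = 846, b = 477426.


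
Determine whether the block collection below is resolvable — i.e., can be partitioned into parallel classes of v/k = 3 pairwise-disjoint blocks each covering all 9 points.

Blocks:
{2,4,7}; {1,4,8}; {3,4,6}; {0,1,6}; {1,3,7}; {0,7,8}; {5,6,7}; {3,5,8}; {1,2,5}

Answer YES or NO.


v = 9, block size k = 3, number of blocks = 9.
For resolvability, blocks must partition into parallel classes of size v/k = 3.
Total blocks must therefore be a multiple of 3: 9 = 3·3 + 0 ⇒ divisible ✓.
Consider block {1,4,8}. The only other block(s) in the collection disjoint from it are {5,6,7} — just 1 block(s). Any parallel class containing {1,4,8} would need 2 other blocks each disjoint from it, so no parallel class of size 3 can contain {1,4,8}.
Since every block must belong to some parallel class in a resolution, the collection cannot be partitioned into parallel classes.
Resolvable? NO.

NO


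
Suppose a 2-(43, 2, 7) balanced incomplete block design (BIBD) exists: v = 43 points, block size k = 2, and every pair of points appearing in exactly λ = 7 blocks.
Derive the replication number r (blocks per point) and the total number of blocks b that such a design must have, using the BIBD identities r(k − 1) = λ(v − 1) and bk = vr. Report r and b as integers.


Any 2-(v, k, λ) BIBD satisfies two necessary conditions:
  (i)  Each point sits in r blocks, and counting incidences through any fixed point gives r(k − 1) = λ(v − 1), so r = λ(v − 1)/(k − 1).
  (ii) Total incidences bk = vr, so b = vr/k.
Step 1: r = λ(v − 1)/(k − 1) = 7·(43 − 1)/(2 − 1) = 7·42/1 = 294/1 = 294.
Step 2: b = vr/k = 43·294/2 = 12642/2 = 6321.
Check integrality: r = 294 ∈ Z ✓, b = 6321 ∈ Z ✓.
(These identities are necessary conditions: they determine r and b for any design with these parameters, but do not by themselves prove that one exists.)

r = 294, b = 6321.


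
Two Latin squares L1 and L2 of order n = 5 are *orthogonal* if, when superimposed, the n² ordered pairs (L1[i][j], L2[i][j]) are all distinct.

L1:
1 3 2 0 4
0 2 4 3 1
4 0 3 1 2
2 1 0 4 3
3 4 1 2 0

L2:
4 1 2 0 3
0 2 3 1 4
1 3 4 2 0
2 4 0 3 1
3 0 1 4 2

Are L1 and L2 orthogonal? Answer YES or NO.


Form the n² = 25 superimposed pairs (L1[i][j], L2[i][j]), row by row (rows and columns indexed from 0):
row 0: (1,4) (3,1) (2,2) (0,0) (4,3)
row 1: (0,0) (2,2) (4,3) (3,1) (1,4)
row 2: (4,1) (0,3) (3,4) (1,2) (2,0)
row 3: (2,2) (1,4) (0,0) (4,3) (3,1)
row 4: (3,3) (4,0) (1,1) (2,4) (0,2)
Orthogonality requires all 25 pairs distinct.
But the pair (0,0) repeats: cell (0,3) has L1 = 0, L2 = 0, and cell (1,0) has L1 = 0, L2 = 0.
A repeated pair means some other pair never occurs (only 15 distinct pairs out of 25), so the squares are not orthogonal.
Conclusion: NO.

NO


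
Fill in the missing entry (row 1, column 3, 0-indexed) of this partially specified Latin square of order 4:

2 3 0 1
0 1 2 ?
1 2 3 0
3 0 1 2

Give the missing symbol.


Row 1 contains symbols [0, 1, 2] — missing [3].
Column 3 contains symbols [0, 1, 2] — missing [3].
The missing symbol must appear in both missing sets; intersection = [3].
Therefore the hidden value is 3.

Missing value = 3.


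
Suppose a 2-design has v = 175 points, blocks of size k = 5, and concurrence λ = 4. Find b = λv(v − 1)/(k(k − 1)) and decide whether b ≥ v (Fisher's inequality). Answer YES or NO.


b = λv(v − 1)/(k(k − 1)) = 4·175·174/(5·4) = 121800/20 = 6090.
Compare with v = 175: b ≥ v, so Fisher's inequality holds.

YES


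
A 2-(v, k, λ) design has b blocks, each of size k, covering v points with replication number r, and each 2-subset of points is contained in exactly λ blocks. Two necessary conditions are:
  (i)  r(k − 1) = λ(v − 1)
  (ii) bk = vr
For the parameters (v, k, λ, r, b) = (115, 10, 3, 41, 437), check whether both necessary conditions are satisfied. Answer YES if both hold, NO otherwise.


Condition (i): r(k − 1) = 41·9 = 369; λ(v − 1) = 3·114 = 342. Match? NO.
Condition (ii): bk = 437·10 = 4370; vr = 115·41 = 4715. Match? NO.
Both conditions hold? NO.

NO


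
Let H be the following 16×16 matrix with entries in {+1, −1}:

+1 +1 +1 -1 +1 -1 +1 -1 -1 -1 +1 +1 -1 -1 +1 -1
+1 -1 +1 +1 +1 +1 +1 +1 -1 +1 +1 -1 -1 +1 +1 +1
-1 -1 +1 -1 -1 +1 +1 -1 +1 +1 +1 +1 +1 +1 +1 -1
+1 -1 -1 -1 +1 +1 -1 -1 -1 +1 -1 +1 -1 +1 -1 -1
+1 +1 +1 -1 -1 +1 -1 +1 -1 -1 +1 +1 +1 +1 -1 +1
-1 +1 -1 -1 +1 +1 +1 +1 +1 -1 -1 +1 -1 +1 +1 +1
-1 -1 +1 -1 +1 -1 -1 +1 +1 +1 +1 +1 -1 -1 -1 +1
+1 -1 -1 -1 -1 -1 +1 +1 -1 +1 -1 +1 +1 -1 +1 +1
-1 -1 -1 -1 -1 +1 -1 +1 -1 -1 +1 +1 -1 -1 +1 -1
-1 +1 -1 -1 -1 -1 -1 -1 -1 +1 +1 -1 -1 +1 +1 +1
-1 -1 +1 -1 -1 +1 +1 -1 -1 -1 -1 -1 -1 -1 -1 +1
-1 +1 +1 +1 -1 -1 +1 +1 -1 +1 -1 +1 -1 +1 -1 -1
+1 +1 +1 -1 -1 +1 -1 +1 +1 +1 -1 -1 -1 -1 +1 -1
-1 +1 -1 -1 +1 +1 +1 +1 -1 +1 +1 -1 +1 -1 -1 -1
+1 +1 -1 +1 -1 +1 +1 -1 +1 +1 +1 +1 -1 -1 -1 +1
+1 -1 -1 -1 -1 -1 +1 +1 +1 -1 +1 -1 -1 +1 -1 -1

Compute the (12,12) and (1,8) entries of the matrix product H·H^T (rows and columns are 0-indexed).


Row 1 of H: [1, -1, 1, 1, 1, 1, 1, 1, -1, 1, 1, -1, -1, 1, 1, 1].
Row 8 of H: [-1, -1, -1, -1, -1, 1, -1, 1, -1, -1, 1, 1, -1, -1, 1, -1].
Row 12 of H: [1, 1, 1, -1, -1, 1, -1, 1, 1, 1, -1, -1, -1, -1, 1, -1].
(H·H^T)[12][12] = Σ_j H[12][j]·H[12][j] = (1)² + (1)² + (1)² + (-1)² + (-1)² + (1)² + (-1)² + (1)² + (1)² + (1)² + (-1)² + (-1)² + (-1)² + (-1)² + (1)² + (-1)² = 1 + 1 + 1 + 1 + 1 + 1 + 1 + 1 + 1 + 1 + 1 + 1 + 1 + 1 + 1 + 1 = 16.
(H·H^T)[1][8] = Σ_j H[1][j]·H[8][j] = (1)·(-1) + (-1)·(-1) + (1)·(-1) + (1)·(-1) + (1)·(-1) + (1)·(1) + (1)·(-1) + (1)·(1) + (-1)·(-1) + (1)·(-1) + (1)·(1) + (-1)·(1) + (-1)·(-1) + (1)·(-1) + (1)·(1) + (1)·(-1) = -1 + 1 + -1 + -1 + -1 + 1 + -1 + 1 + 1 + -1 + 1 + -1 + 1 + -1 + 1 + -1 = -2.
Rows 1 and 8 are not orthogonal (dot product = -2 ≠ 0), so H is not a Hadamard matrix.

(12,12) entry = 16; (1,8) entry = -2.


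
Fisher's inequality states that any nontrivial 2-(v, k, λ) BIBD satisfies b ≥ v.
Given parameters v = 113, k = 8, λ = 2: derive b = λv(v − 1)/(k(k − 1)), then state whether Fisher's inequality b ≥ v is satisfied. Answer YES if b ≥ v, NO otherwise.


r = λ(v − 1)/(k − 1) = 2·112/7 = 32.
b = vr/k = 113·32/8 = 452.
Fisher's inequality: b ≥ v ⇔ 452 ≥ 113? YES.

YES


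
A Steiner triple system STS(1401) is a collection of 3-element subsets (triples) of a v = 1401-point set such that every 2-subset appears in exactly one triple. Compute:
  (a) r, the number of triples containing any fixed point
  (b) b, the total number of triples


An STS(v) is a 2-(v, 3, 1) BIBD: block size k = 3, λ = 1.
Replication: r(k − 1) = λ(v − 1) ⇒ r·2 = 1401 − 1 = 1400 ⇒ r = 700.
Block count: bk = vr ⇒ b·3 = 1401·700 = 980700 ⇒ b = 326900.
(Check via b = v(v − 1)/6 = 1401·1400/6 = 1961400/6 = 326900.)

r = 700, b = 326900.


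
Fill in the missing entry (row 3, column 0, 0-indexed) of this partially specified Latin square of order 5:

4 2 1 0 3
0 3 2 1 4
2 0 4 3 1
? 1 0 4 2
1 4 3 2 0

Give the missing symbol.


Row 3 contains symbols [0, 1, 2, 4] — missing [3].
Column 0 contains symbols [0, 1, 2, 4] — missing [3].
The missing symbol must appear in both missing sets; intersection = [3].
Therefore the hidden value is 3.

Missing value = 3.


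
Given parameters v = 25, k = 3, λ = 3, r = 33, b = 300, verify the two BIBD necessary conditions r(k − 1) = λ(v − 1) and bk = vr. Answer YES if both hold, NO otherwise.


Condition (i): r(k − 1) = 33·2 = 66; λ(v − 1) = 3·24 = 72. Match? NO.
Condition (ii): bk = 300·3 = 900; vr = 25·33 = 825. Match? NO.
Both conditions hold? NO.

NO


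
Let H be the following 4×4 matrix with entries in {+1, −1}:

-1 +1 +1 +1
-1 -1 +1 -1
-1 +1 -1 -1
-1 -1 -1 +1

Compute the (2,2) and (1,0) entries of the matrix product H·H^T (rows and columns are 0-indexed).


Row 0 of H: [-1, 1, 1, 1].
Row 1 of H: [-1, -1, 1, -1].
Row 2 of H: [-1, 1, -1, -1].
(H·H^T)[2][2] = Σ_j H[2][j]·H[2][j] = (-1)² + (1)² + (-1)² + (-1)² = 1 + 1 + 1 + 1 = 4.
(H·H^T)[1][0] = Σ_j H[1][j]·H[0][j] = (-1)·(-1) + (-1)·(1) + (1)·(1) + (-1)·(1) = 1 + -1 + 1 + -1 = 0.
So rows 1 and 0 are orthogonal; the diagonal entry equals n = 4.

(2,2) entry = 4; (1,0) entry = 0.


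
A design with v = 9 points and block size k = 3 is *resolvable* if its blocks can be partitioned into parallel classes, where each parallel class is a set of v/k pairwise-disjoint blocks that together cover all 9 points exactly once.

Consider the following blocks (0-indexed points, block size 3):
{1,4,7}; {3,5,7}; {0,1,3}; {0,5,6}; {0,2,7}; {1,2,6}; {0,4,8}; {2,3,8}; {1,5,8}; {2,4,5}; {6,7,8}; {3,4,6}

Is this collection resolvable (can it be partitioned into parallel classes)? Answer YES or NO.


v = 9, block size k = 3, number of blocks = 12.
For resolvability, blocks must partition into parallel classes of size v/k = 3.
Total blocks must therefore be a multiple of 3: 12 = 3·4 + 0 ⇒ divisible ✓.
Greedy packing gives 4 candidate class(es). Each should be a full parallel class (size 3, covers all 9 points).
  Class 1 (3 blocks): {1,4,7}; {0,5,6}; {2,3,8}. Points covered: [0, 1, 2, 3, 4, 5, 6, 7, 8].
  Class 2 (3 blocks): {3,5,7}; {1,2,6}; {0,4,8}. Points covered: [0, 1, 2, 3, 4, 5, 6, 7, 8].
  Class 3 (3 blocks): {0,1,3}; {2,4,5}; {6,7,8}. Points covered: [0, 1, 2, 3, 4, 5, 6, 7, 8].
  Class 4 (3 blocks): {0,2,7}; {1,5,8}; {3,4,6}. Points covered: [0, 1, 2, 3, 4, 5, 6, 7, 8].
All classes full (size 3)? YES. All classes cover every point? YES.
Resolvable? YES.

YES


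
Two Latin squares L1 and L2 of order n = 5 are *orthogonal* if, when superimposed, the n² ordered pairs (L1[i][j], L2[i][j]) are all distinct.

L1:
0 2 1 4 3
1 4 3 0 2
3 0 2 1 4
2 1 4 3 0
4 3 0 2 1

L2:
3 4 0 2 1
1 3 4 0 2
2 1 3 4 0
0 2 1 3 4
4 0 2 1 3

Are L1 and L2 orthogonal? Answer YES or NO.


Form the n² = 25 superimposed pairs (L1[i][j], L2[i][j]), row by row (rows and columns indexed from 0):
row 0: (0,3) (2,4) (1,0) (4,2) (3,1)
row 1: (1,1) (4,3) (3,4) (0,0) (2,2)
row 2: (3,2) (0,1) (2,3) (1,4) (4,0)
row 3: (2,0) (1,2) (4,1) (3,3) (0,4)
row 4: (4,4) (3,0) (0,2) (2,1) (1,3)
Orthogonality requires all 25 pairs distinct.
Check by first coordinate: for each symbol s of L1, list the L2 entries in the n cells where L1 = s; they must all differ.
  L1 = 0: L2 entries (in reading order) 3, 0, 1, 4, 2 — all 5 distinct ✓
  L1 = 1: L2 entries (in reading order) 0, 1, 4, 2, 3 — all 5 distinct ✓
  L1 = 2: L2 entries (in reading order) 4, 2, 3, 0, 1 — all 5 distinct ✓
  L1 = 3: L2 entries (in reading order) 1, 4, 2, 3, 0 — all 5 distinct ✓
  L1 = 4: L2 entries (in reading order) 2, 3, 0, 1, 4 — all 5 distinct ✓
Every symbol of L1 meets every symbol of L2 exactly once, so all 25 pairs are distinct (25 of 25).
Conclusion: YES.

YES


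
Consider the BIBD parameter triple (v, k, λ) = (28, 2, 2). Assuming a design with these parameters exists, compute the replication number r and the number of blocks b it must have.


Any 2-(v, k, λ) BIBD satisfies two necessary conditions:
  (i)  Each point sits in r blocks, and counting incidences through any fixed point gives r(k − 1) = λ(v − 1), so r = λ(v − 1)/(k − 1).
  (ii) Total incidences bk = vr, so b = vr/k.
Step 1: r = λ(v − 1)/(k − 1) = 2·(28 − 1)/(2 − 1) = 2·27/1 = 54/1 = 54.
Step 2: b = vr/k = 28·54/2 = 1512/2 = 756.
Check integrality: r = 54 ∈ Z ✓, b = 756 ∈ Z ✓.
(These identities are necessary conditions: they determine r and b for any design with these parameters, but do not by themselves prove that one exists.)

r = 54, b = 756.


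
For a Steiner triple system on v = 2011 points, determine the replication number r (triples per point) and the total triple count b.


An STS(v) is a 2-(v, 3, 1) BIBD: block size k = 3, λ = 1.
Replication: r(k − 1) = λ(v − 1) ⇒ r·2 = 2011 − 1 = 2010 ⇒ r = 1005.
Block count: b = v(v − 1)/6 = 2011·2010/6 = 4042110/6 = 673685.
(Check via bk = vr: 673685·3 = 2021055 = 2011·1005 = 2021055 ✓.)

r = 1005, b = 673685.


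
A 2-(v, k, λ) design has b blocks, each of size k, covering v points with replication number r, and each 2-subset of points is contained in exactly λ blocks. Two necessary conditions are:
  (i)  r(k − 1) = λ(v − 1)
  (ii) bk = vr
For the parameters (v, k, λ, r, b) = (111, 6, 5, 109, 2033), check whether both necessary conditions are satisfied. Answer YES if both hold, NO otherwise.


Condition (i): r(k − 1) = 109·5 = 545; λ(v − 1) = 5·110 = 550. Match? NO.
Condition (ii): bk = 2033·6 = 12198; vr = 111·109 = 12099. Match? NO.
Both conditions hold? NO.

NO


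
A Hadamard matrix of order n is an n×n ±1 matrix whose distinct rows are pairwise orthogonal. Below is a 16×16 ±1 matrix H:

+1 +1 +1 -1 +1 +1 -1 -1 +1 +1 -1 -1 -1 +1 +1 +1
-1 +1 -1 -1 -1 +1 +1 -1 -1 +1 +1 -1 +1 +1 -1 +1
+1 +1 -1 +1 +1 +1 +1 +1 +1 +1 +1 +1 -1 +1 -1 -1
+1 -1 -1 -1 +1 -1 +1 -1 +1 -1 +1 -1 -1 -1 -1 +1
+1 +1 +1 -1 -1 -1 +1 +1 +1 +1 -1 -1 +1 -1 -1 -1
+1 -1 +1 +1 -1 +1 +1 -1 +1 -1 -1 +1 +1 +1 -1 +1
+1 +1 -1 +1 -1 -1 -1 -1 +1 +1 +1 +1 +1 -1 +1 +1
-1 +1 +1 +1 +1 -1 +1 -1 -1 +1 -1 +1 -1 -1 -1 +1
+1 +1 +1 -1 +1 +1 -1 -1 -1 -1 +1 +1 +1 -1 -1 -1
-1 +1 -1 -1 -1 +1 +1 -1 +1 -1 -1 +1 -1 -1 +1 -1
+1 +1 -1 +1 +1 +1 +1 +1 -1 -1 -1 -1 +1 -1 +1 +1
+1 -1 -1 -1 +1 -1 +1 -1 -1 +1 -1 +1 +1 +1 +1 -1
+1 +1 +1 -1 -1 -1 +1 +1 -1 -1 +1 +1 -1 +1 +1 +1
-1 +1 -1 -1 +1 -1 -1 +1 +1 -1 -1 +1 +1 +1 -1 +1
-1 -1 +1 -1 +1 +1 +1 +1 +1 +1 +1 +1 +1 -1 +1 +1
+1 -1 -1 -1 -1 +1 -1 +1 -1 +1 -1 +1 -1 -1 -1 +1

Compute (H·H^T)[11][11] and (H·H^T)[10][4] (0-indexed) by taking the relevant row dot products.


Row 4 of H: [1, 1, 1, -1, -1, -1, 1, 1, 1, 1, -1, -1, 1, -1, -1, -1].
Row 10 of H: [1, 1, -1, 1, 1, 1, 1, 1, -1, -1, -1, -1, 1, -1, 1, 1].
Row 11 of H: [1, -1, -1, -1, 1, -1, 1, -1, -1, 1, -1, 1, 1, 1, 1, -1].
(H·H^T)[11][11] = Σ_j H[11][j]·H[11][j] = (1)² + (-1)² + (-1)² + (-1)² + (1)² + (-1)² + (1)² + (-1)² + (-1)² + (1)² + (-1)² + (1)² + (1)² + (1)² + (1)² + (-1)² = 1 + 1 + 1 + 1 + 1 + 1 + 1 + 1 + 1 + 1 + 1 + 1 + 1 + 1 + 1 + 1 = 16.
(H·H^T)[10][4] = Σ_j H[10][j]·H[4][j] = (1)·(1) + (1)·(1) + (-1)·(1) + (1)·(-1) + (1)·(-1) + (1)·(-1) + (1)·(1) + (1)·(1) + (-1)·(1) + (-1)·(1) + (-1)·(-1) + (-1)·(-1) + (1)·(1) + (-1)·(-1) + (1)·(-1) + (1)·(-1) = 1 + 1 + -1 + -1 + -1 + -1 + 1 + 1 + -1 + -1 + 1 + 1 + 1 + 1 + -1 + -1 = 0.
So rows 10 and 4 are orthogonal; the diagonal entry equals n = 16.

(11,11) entry = 16; (10,4) entry = 0.


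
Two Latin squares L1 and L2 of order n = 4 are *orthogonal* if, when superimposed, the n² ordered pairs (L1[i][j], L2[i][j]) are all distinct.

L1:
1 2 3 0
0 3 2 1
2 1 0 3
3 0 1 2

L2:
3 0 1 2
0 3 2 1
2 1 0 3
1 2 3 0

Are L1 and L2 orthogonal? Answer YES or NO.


Form the n² = 16 superimposed pairs (L1[i][j], L2[i][j]), row by row (rows and columns indexed from 0):
row 0: (1,3) (2,0) (3,1) (0,2)
row 1: (0,0) (3,3) (2,2) (1,1)
row 2: (2,2) (1,1) (0,0) (3,3)
row 3: (3,1) (0,2) (1,3) (2,0)
Orthogonality requires all 16 pairs distinct.
But the pair (2,2) repeats: cell (1,2) has L1 = 2, L2 = 2, and cell (2,0) has L1 = 2, L2 = 2.
A repeated pair means some other pair never occurs (only 8 distinct pairs out of 16), so the squares are not orthogonal.
Conclusion: NO.

NO


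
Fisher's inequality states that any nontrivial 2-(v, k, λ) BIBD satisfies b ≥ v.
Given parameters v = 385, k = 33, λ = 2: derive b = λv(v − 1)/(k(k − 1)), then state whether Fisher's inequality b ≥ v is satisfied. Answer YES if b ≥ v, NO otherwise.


b = λv(v − 1)/(k(k − 1)) = 2·385·384/(33·32) = 295680/1056 = 280.
Compare with v = 385: b < v, so Fisher's inequality fails.

NO


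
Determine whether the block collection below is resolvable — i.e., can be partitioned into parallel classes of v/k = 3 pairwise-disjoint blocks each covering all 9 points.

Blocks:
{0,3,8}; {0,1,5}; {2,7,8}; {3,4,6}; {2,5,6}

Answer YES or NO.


v = 9, block size k = 3, number of blocks = 5.
For resolvability, blocks must partition into parallel classes of size v/k = 3.
Total blocks must therefore be a multiple of 3: 5 = 3·1 + 2 ⇒ not divisible ✗.
Resolvable? NO.

NO


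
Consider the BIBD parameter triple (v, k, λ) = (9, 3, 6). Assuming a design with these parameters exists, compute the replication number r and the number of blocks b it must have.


Any 2-(v, k, λ) BIBD satisfies two necessary conditions:
  (i)  Each point sits in r blocks, and counting incidences through any fixed point gives r(k − 1) = λ(v − 1), so r = λ(v − 1)/(k − 1).
  (ii) Total incidences bk = vr, so b = vr/k.
Step 1: r = λ(v − 1)/(k − 1) = 6·(9 − 1)/(3 − 1) = 6·8/2 = 48/2 = 24.
Step 2: b = vr/k = 9·24/3 = 216/3 = 72.
Check integrality: r = 24 ∈ Z ✓, b = 72 ∈ Z ✓.
(These identities are necessary conditions: they determine r and b for any design with these parameters, but do not by themselves prove that one exists.)

r = 24, b = 72.


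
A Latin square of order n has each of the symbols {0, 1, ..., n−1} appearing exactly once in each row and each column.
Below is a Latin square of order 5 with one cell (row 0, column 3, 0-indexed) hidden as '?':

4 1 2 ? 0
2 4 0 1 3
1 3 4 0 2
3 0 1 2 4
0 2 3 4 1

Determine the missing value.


Row 0 contains symbols [0, 1, 2, 4] — missing [3].
Column 3 contains symbols [0, 1, 2, 4] — missing [3].
The missing symbol must appear in both missing sets; intersection = [3].
Therefore the hidden value is 3.

Missing value = 3.


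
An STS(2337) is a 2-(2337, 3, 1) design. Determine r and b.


An STS(v) is a 2-(v, 3, 1) BIBD: block size k = 3, λ = 1.
Replication: r(k − 1) = λ(v − 1) ⇒ r·2 = 2337 − 1 = 2336 ⇒ r = 1168.
Block count: bk = vr ⇒ b·3 = 2337·1168 = 2729616 ⇒ b = 909872.

r = 1168, b = 909872.


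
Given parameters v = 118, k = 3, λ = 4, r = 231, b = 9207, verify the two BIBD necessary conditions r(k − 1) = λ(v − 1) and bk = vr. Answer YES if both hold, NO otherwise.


Condition (i): r(k − 1) = 231·2 = 462; λ(v − 1) = 4·117 = 468. Match? NO.
Condition (ii): bk = 9207·3 = 27621; vr = 118·231 = 27258. Match? NO.
Both conditions hold? NO.

NO


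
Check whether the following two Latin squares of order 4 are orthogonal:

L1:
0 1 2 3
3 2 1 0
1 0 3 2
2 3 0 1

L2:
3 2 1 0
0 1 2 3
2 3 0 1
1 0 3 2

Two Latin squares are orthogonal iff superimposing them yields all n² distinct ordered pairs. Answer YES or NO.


Form the n² = 16 superimposed pairs (L1[i][j], L2[i][j]), row by row (rows and columns indexed from 0):
row 0: (0,3) (1,2) (2,1) (3,0)
row 1: (3,0) (2,1) (1,2) (0,3)
row 2: (1,2) (0,3) (3,0) (2,1)
row 3: (2,1) (3,0) (0,3) (1,2)
Orthogonality requires all 16 pairs distinct.
But the pair (3,0) repeats: cell (0,3) has L1 = 3, L2 = 0, and cell (1,0) has L1 = 3, L2 = 0.
A repeated pair means some other pair never occurs (only 4 distinct pairs out of 16), so the squares are not orthogonal.
Conclusion: NO.

NO


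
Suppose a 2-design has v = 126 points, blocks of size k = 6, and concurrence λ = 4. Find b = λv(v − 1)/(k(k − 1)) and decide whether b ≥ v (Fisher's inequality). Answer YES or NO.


b = λv(v − 1)/(k(k − 1)) = 4·126·125/(6·5) = 63000/30 = 2100.
Compare with v = 126: b ≥ v, so Fisher's inequality holds.

YES


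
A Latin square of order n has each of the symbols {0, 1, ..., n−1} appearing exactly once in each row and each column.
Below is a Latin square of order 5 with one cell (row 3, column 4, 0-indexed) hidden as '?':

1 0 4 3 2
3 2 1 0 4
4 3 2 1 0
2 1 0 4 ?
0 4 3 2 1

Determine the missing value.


Row 3 contains symbols [0, 1, 2, 4] — missing [3].
Column 4 contains symbols [0, 1, 2, 4] — missing [3].
The missing symbol must appear in both missing sets; intersection = [3].
Therefore the hidden value is 3.

Missing value = 3.


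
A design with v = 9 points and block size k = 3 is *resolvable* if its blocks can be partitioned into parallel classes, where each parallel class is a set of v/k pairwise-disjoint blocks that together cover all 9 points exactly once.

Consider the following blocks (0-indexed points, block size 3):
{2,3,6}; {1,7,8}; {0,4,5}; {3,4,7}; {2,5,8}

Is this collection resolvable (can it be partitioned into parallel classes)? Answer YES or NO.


v = 9, block size k = 3, number of blocks = 5.
For resolvability, blocks must partition into parallel classes of size v/k = 3.
Total blocks must therefore be a multiple of 3: 5 = 3·1 + 2 ⇒ not divisible ✗.
Resolvable? NO.

NO


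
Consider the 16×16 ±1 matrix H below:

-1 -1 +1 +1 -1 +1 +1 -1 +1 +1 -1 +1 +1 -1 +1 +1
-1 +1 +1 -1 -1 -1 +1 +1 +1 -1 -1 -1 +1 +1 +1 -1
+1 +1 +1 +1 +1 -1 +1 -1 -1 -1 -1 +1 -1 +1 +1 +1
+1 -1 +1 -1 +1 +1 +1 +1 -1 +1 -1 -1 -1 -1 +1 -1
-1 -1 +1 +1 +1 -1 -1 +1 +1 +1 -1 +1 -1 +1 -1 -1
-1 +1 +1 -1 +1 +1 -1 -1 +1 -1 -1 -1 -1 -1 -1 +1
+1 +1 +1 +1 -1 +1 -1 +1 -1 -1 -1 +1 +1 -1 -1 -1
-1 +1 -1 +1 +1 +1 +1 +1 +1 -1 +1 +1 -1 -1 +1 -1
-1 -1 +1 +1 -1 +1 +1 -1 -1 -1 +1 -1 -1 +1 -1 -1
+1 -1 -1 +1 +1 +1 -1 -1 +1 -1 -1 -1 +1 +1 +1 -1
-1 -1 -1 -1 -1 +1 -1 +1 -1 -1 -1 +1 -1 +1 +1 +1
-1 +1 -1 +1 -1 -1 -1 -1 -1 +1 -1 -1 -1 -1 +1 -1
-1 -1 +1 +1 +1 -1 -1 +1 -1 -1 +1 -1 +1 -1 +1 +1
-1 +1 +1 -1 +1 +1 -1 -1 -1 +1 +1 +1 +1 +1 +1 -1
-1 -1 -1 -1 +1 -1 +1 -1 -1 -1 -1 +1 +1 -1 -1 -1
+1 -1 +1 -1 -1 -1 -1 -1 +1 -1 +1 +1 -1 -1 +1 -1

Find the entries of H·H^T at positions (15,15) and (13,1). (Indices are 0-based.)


Row 1 of H: [-1, 1, 1, -1, -1, -1, 1, 1, 1, -1, -1, -1, 1, 1, 1, -1].
Row 13 of H: [-1, 1, 1, -1, 1, 1, -1, -1, -1, 1, 1, 1, 1, 1, 1, -1].
Row 15 of H: [1, -1, 1, -1, -1, -1, -1, -1, 1, -1, 1, 1, -1, -1, 1, -1].
(H·H^T)[15][15] = Σ_j H[15][j]·H[15][j] = (1)² + (-1)² + (1)² + (-1)² + (-1)² + (-1)² + (-1)² + (-1)² + (1)² + (-1)² + (1)² + (1)² + (-1)² + (-1)² + (1)² + (-1)² = 1 + 1 + 1 + 1 + 1 + 1 + 1 + 1 + 1 + 1 + 1 + 1 + 1 + 1 + 1 + 1 = 16.
(H·H^T)[13][1] = Σ_j H[13][j]·H[1][j] = (-1)·(-1) + (1)·(1) + (1)·(1) + (-1)·(-1) + (1)·(-1) + (1)·(-1) + (-1)·(1) + (-1)·(1) + (-1)·(1) + (1)·(-1) + (1)·(-1) + (1)·(-1) + (1)·(1) + (1)·(1) + (1)·(1) + (-1)·(-1) = 1 + 1 + 1 + 1 + -1 + -1 + -1 + -1 + -1 + -1 + -1 + -1 + 1 + 1 + 1 + 1 = 0.
So rows 13 and 1 are orthogonal; the diagonal entry equals n = 16.

(15,15) entry = 16; (13,1) entry = 0.


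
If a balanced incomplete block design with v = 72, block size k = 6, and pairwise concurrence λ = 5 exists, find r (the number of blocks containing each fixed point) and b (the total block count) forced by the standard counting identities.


Any 2-(v, k, λ) BIBD satisfies two necessary conditions:
  (i)  Each point sits in r blocks, and counting incidences through any fixed point gives r(k − 1) = λ(v − 1), so r = λ(v − 1)/(k − 1).
  (ii) Total incidences bk = vr, so b = vr/k.
Step 1: r = λ(v − 1)/(k − 1) = 5·(72 − 1)/(6 − 1) = 5·71/5 = 355/5 = 71.
Step 2: b = vr/k = 72·71/6 = 5112/6 = 852.
Check integrality: r = 71 ∈ Z ✓, b = 852 ∈ Z ✓.
(These identities are necessary conditions: they determine r and b for any design with these parameters, but do not by themselves prove that one exists.)

r = 71, b = 852.


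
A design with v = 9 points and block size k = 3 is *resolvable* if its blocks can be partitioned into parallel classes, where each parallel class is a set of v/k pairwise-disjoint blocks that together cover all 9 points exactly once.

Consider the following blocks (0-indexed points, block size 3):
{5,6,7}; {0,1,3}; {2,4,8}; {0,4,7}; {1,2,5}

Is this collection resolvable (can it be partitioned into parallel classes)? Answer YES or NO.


v = 9, block size k = 3, number of blocks = 5.
For resolvability, blocks must partition into parallel classes of size v/k = 3.
Total blocks must therefore be a multiple of 3: 5 = 3·1 + 2 ⇒ not divisible ✗.
Resolvable? NO.

NO


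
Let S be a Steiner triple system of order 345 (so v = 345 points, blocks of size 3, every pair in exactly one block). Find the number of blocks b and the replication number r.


An STS(v) is a 2-(v, 3, 1) BIBD: block size k = 3, λ = 1.
Replication: r(k − 1) = λ(v − 1) ⇒ r·2 = 345 − 1 = 344 ⇒ r = 172.
Block count: b = v(v − 1)/6 = 345·344/6 = 118680/6 = 19780.
(Check via bk = vr: 19780·3 = 59340 = 345·172 = 59340 ✓.)

r = 172, b = 19780.


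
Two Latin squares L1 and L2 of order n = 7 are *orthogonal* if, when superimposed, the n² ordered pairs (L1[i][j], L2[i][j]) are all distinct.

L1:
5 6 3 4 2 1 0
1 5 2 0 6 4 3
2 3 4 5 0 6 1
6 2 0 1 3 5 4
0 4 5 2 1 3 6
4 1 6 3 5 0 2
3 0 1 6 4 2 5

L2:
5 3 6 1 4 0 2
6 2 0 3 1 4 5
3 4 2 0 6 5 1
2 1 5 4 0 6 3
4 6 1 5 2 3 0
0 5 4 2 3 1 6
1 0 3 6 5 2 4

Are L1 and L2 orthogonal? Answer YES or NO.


Form the n² = 49 superimposed pairs (L1[i][j], L2[i][j]), row by row (rows and columns indexed from 0):
row 0: (5,5) (6,3) (3,6) (4,1) (2,4) (1,0) (0,2)
row 1: (1,6) (5,2) (2,0) (0,3) (6,1) (4,4) (3,5)
row 2: (2,3) (3,4) (4,2) (5,0) (0,6) (6,5) (1,1)
row 3: (6,2) (2,1) (0,5) (1,4) (3,0) (5,6) (4,3)
row 4: (0,4) (4,6) (5,1) (2,5) (1,2) (3,3) (6,0)
row 5: (4,0) (1,5) (6,4) (3,2) (5,3) (0,1) (2,6)
row 6: (3,1) (0,0) (1,3) (6,6) (4,5) (2,2) (5,4)
Orthogonality requires all 49 pairs distinct.
Check by first coordinate: for each symbol s of L1, list the L2 entries in the n cells where L1 = s; they must all differ.
  L1 = 0: L2 entries (in reading order) 2, 3, 6, 5, 4, 1, 0 — all 7 distinct ✓
  L1 = 1: L2 entries (in reading order) 0, 6, 1, 4, 2, 5, 3 — all 7 distinct ✓
  L1 = 2: L2 entries (in reading order) 4, 0, 3, 1, 5, 6, 2 — all 7 distinct ✓
  L1 = 3: L2 entries (in reading order) 6, 5, 4, 0, 3, 2, 1 — all 7 distinct ✓
  L1 = 4: L2 entries (in reading order) 1, 4, 2, 3, 6, 0, 5 — all 7 distinct ✓
  L1 = 5: L2 entries (in reading order) 5, 2, 0, 6, 1, 3, 4 — all 7 distinct ✓
  L1 = 6: L2 entries (in reading order) 3, 1, 5, 2, 0, 4, 6 — all 7 distinct ✓
Every symbol of L1 meets every symbol of L2 exactly once, so all 49 pairs are distinct (49 of 49).
Conclusion: YES.

YES
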